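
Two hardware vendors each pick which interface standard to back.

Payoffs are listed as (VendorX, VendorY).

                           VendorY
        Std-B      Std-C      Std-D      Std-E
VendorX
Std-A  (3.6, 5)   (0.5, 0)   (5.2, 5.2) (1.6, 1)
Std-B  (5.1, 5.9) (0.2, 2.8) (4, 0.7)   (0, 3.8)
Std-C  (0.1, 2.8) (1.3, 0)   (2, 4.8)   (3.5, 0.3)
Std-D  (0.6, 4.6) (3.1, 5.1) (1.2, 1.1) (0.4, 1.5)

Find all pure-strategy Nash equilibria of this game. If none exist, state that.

Pure-strategy Nash equilibria: (Std-A, Std-D) and (Std-B, Std-B) and (Std-D, Std-C)

For each player, find the best response to each opponent profile; mutual best responses are the pure NE.
VendorX against Std-B: payoffs 3.6, 5.1, 0.1, 0.6 → best response Std-B.
VendorX against Std-C: payoffs 0.5, 0.2, 1.3, 3.1 → best response Std-D.
VendorX against Std-D: payoffs 5.2, 4, 2, 1.2 → best response Std-A.
VendorX against Std-E: payoffs 1.6, 0, 3.5, 0.4 → best response Std-C.
VendorY against Std-A: payoffs 5, 0, 5.2, 1 → best response Std-D.
VendorY against Std-B: payoffs 5.9, 2.8, 0.7, 3.8 → best response Std-B.
VendorY against Std-C: payoffs 2.8, 0, 4.8, 0.3 → best response Std-D.
VendorY against Std-D: payoffs 4.6, 5.1, 1.1, 1.5 → best response Std-C.
Mutual best responses: (Std-A, Std-D); (Std-B, Std-B); (Std-D, Std-C).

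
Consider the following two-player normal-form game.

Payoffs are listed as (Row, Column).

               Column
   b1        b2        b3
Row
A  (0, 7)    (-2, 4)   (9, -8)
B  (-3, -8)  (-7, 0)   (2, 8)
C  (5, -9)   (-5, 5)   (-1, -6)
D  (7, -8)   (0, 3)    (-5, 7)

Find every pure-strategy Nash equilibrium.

For each player, find the best response to each opponent profile; mutual best responses are the pure NE.
Row against b1: payoffs 0, -3, 5, 7 → best response D.
Row against b2: payoffs -2, -7, -5, 0 → best response D.
Row against b3: payoffs 9, 2, -1, -5 → best response A.
Column against A: payoffs 7, 4, -8 → best response b1.
Column against B: payoffs -8, 0, 8 → best response b3.
Column against C: payoffs -9, 5, -6 → best response b2.
Column against D: payoffs -8, 3, 7 → best response b3.
No profile is a mutual best response for all players.

No pure-strategy Nash equilibrium.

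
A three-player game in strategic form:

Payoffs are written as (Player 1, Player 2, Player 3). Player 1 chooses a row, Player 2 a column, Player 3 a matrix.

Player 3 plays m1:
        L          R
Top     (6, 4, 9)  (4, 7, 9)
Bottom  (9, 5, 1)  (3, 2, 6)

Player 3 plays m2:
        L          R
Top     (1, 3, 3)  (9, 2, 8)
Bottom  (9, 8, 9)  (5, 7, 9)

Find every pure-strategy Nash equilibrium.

Player 1 against (L, m1): payoffs 6, 9 → best response Bottom.
Player 1 against (L, m2): payoffs 1, 9 → best response Bottom.
Player 1 against (R, m1): payoffs 4, 3 → best response Top.
Player 1 against (R, m2): payoffs 9, 5 → best response Top.
Player 2 against (Top, m1): payoffs 4, 7 → best response R.
Player 2 against (Top, m2): payoffs 3, 2 → best response L.
Player 2 against (Bottom, m1): payoffs 5, 2 → best response L.
Player 2 against (Bottom, m2): payoffs 8, 7 → best response L.
Player 3 against (Top, L): payoffs 9, 3 → best response m1.
Player 3 against (Top, R): payoffs 9, 8 → best response m1.
Player 3 against (Bottom, L): payoffs 1, 9 → best response m2.
Player 3 against (Bottom, R): payoffs 6, 9 → best response m2.
Mutual best responses: (Top, R, m1); (Bottom, L, m2).

The pure Nash equilibria are (Top, R, m1); (Bottom, L, m2).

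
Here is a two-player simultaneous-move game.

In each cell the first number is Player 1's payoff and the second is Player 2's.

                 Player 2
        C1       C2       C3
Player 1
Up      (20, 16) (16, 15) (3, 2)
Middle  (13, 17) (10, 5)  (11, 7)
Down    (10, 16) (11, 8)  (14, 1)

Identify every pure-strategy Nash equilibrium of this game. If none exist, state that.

For each player, find the best response to each opponent profile; mutual best responses are the pure NE.
Player 1 against C1: payoffs 20, 13, 10 → best response Up.
Player 1 against C2: payoffs 16, 10, 11 → best response Up.
Player 1 against C3: payoffs 3, 11, 14 → best response Down.
Player 2 against Up: payoffs 16, 15, 2 → best response C1.
Player 2 against Middle: payoffs 17, 5, 7 → best response C1.
Player 2 against Down: payoffs 16, 8, 1 → best response C1.
Mutual best responses: (Up, C1).

(Up, C1)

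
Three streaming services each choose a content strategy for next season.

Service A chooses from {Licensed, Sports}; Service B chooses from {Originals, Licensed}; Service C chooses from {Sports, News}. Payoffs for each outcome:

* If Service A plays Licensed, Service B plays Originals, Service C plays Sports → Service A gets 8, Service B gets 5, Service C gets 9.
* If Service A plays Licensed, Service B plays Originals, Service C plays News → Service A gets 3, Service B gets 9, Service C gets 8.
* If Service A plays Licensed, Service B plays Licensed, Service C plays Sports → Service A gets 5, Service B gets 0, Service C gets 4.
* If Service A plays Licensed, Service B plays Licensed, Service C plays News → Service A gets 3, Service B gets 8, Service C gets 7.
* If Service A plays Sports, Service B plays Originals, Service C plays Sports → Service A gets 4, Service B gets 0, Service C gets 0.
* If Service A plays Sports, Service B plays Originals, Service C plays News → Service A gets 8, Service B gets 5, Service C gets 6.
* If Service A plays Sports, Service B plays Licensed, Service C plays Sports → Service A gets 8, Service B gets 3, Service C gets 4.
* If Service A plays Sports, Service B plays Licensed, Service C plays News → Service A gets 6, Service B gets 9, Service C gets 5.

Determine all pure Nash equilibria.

Pure-strategy Nash equilibria: (Licensed, Originals, Sports) and (Sports, Licensed, News)

(Licensed, Originals, Sports): Service A gets 8, best alternative 4; Service B gets 5, best alternative 0; Service C gets 9, best alternative 8. No profitable deviation — NE.
(Licensed, Originals, News): Service A can switch to Sports (3 → 8). Not NE.
(Licensed, Licensed, Sports): Service A can switch to Sports (5 → 8). Not NE.
(Licensed, Licensed, News): Service A can switch to Sports (3 → 6). Not NE.
(Sports, Originals, Sports): Service A can switch to Licensed (4 → 8). Not NE.
(Sports, Originals, News): Service B can switch to Licensed (5 → 9). Not NE.
(Sports, Licensed, Sports): Service C can switch to News (4 → 5). Not NE.
(Sports, Licensed, News): Service A gets 6, best alternative 3; Service B gets 9, best alternative 5; Service C gets 5, best alternative 4. No profitable deviation — NE.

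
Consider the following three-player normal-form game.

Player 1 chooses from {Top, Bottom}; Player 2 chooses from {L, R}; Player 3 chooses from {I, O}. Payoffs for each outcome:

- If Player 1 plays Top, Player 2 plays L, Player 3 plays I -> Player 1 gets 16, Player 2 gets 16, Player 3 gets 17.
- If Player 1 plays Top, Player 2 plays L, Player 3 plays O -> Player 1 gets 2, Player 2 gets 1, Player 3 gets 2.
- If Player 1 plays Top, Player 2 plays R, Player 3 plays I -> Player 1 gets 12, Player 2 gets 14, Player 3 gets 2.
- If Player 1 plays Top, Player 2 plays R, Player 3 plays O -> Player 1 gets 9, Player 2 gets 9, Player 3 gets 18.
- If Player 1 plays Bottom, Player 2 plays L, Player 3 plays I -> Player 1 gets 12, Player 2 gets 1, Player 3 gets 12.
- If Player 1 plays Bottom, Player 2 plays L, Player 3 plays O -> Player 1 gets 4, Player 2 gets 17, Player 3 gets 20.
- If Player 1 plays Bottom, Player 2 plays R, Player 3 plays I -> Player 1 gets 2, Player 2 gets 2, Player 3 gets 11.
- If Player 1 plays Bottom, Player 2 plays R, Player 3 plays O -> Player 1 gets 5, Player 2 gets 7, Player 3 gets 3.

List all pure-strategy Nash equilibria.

Mark each player's best response to every combination of opponents' strategies; a profile where every player is best-responding is a pure Nash equilibrium.
Player 1 against (L, I): payoffs 16, 12 → best response Top.
Player 1 against (L, O): payoffs 2, 4 → best response Bottom.
Player 1 against (R, I): payoffs 12, 2 → best response Top.
Player 1 against (R, O): payoffs 9, 5 → best response Top.
Player 2 against (Top, I): payoffs 16, 14 → best response L.
Player 2 against (Top, O): payoffs 1, 9 → best response R.
Player 2 against (Bottom, I): payoffs 1, 2 → best response R.
Player 2 against (Bottom, O): payoffs 17, 7 → best response L.
Player 3 against (Top, L): payoffs 17, 2 → best response I.
Player 3 against (Top, R): payoffs 2, 18 → best response O.
Player 3 against (Bottom, L): payoffs 12, 20 → best response O.
Player 3 against (Bottom, R): payoffs 11, 3 → best response I.
Mutual best responses: (Top, L, I); (Top, R, O); (Bottom, L, O).

Pure-strategy Nash equilibria: (Top, L, I), (Top, R, O), (Bottom, L, O)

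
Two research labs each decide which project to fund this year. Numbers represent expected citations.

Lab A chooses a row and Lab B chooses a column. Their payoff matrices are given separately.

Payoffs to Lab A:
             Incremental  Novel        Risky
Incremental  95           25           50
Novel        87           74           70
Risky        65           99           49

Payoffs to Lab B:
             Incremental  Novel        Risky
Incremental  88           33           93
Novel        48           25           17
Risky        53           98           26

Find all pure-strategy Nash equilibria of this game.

(Risky, Novel)

Lab A against Incremental: payoffs 95, 87, 65 → best response Incremental.
Lab A against Novel: payoffs 25, 74, 99 → best response Risky.
Lab A against Risky: payoffs 50, 70, 49 → best response Novel.
Lab B against Incremental: payoffs 88, 33, 93 → best response Risky.
Lab B against Novel: payoffs 48, 25, 17 → best response Incremental.
Lab B against Risky: payoffs 53, 98, 26 → best response Novel.
Mutual best responses: (Risky, Novel).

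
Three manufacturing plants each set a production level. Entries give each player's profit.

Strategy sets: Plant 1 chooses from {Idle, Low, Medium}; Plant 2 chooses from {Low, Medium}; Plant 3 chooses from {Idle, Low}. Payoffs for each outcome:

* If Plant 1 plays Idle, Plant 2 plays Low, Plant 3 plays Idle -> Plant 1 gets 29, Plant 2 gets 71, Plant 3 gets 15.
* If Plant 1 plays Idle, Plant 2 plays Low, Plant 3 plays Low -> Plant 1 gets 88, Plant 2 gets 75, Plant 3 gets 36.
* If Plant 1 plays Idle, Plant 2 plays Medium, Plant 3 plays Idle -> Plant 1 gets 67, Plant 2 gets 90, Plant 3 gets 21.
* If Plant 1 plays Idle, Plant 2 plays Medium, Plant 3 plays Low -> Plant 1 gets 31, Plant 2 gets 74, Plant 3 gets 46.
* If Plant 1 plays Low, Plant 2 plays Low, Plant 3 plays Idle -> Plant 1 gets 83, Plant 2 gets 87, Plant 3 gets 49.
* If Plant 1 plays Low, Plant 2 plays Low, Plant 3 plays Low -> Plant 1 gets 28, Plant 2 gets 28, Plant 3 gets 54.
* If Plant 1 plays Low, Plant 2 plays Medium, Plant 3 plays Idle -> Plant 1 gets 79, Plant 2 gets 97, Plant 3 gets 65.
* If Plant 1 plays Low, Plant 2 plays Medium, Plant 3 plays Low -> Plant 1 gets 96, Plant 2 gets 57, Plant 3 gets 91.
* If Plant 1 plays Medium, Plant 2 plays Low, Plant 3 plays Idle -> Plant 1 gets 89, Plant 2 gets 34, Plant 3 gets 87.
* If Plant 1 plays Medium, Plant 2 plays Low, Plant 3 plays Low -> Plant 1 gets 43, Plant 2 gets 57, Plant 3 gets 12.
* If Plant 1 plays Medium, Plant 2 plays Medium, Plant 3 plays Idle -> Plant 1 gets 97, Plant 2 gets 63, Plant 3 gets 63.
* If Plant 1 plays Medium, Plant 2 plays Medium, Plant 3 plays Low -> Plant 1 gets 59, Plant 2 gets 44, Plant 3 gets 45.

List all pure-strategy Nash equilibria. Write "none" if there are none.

(Idle, Low, Idle): Plant 1 can switch to Low (29 → 83). Not NE.
(Idle, Low, Low): Plant 1 gets 88, best alternative 43; Plant 2 gets 75, best alternative 74; Plant 3 gets 36, best alternative 15. No profitable deviation — NE.
(Idle, Medium, Idle): Plant 1 can switch to Low (67 → 79). Not NE.
(Idle, Medium, Low): Plant 1 can switch to Low (31 → 96). Not NE.
(Low, Low, Idle): Plant 1 can switch to Medium (83 → 89). Not NE.
(Low, Low, Low): Plant 1 can switch to Idle (28 → 88). Not NE.
(Low, Medium, Idle): Plant 1 can switch to Medium (79 → 97). Not NE.
(Low, Medium, Low): Plant 1 gets 96, best alternative 59; Plant 2 gets 57, best alternative 28; Plant 3 gets 91, best alternative 65. No profitable deviation — NE.
(Medium, Low, Idle): Plant 2 can switch to Medium (34 → 63). Not NE.
(Medium, Low, Low): Plant 1 can switch to Idle (43 → 88). Not NE.
(Medium, Medium, Idle): Plant 1 gets 97, best alternative 79; Plant 2 gets 63, best alternative 34; Plant 3 gets 63, best alternative 45. No profitable deviation — NE.
(Medium, Medium, Low): Plant 1 can switch to Low (59 → 96). Not NE.

(Idle, Low, Low) and (Low, Medium, Low) and (Medium, Medium, Idle)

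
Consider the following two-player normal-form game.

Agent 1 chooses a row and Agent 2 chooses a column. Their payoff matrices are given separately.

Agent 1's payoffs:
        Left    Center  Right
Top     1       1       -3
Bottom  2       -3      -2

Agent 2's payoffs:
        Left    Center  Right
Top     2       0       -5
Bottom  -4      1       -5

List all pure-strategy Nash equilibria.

(Top, Left): Agent 1 can switch to Bottom (1 → 2). Not NE.
(Top, Center): Agent 2 can switch to Left (0 → 2). Not NE.
(Top, Right): Agent 1 can switch to Bottom (-3 → -2). Not NE.
(Bottom, Left): Agent 2 can switch to Center (-4 → 1). Not NE.
(Bottom, Center): Agent 1 can switch to Top (-3 → 1). Not NE.
(Bottom, Right): Agent 2 can switch to Left (-5 → -4). Not NE.

No pure-strategy Nash equilibrium.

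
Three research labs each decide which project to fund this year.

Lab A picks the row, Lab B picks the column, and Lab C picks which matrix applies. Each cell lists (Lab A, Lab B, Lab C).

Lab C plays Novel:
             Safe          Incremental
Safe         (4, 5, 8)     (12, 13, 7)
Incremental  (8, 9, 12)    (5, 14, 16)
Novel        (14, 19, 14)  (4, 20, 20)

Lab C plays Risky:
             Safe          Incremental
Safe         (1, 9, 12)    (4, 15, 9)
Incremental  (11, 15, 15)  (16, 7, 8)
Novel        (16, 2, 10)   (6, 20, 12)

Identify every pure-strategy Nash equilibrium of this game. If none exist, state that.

Lab A against (Safe, Novel): payoffs 4, 8, 14 → best response Novel.
Lab A against (Safe, Risky): payoffs 1, 11, 16 → best response Novel.
Lab A against (Incremental, Novel): payoffs 12, 5, 4 → best response Safe.
Lab A against (Incremental, Risky): payoffs 4, 16, 6 → best response Incremental.
Lab B against (Safe, Novel): payoffs 5, 13 → best response Incremental.
Lab B against (Safe, Risky): payoffs 9, 15 → best response Incremental.
Lab B against (Incremental, Novel): payoffs 9, 14 → best response Incremental.
Lab B against (Incremental, Risky): payoffs 15, 7 → best response Safe.
Lab B against (Novel, Novel): payoffs 19, 20 → best response Incremental.
Lab B against (Novel, Risky): payoffs 2, 20 → best response Incremental.
Lab C against (Safe, Safe): payoffs 8, 12 → best response Risky.
Lab C against (Safe, Incremental): payoffs 7, 9 → best response Risky.
Lab C against (Incremental, Safe): payoffs 12, 15 → best response Risky.
Lab C against (Incremental, Incremental): payoffs 16, 8 → best response Novel.
Lab C against (Novel, Safe): payoffs 14, 10 → best response Novel.
Lab C against (Novel, Incremental): payoffs 20, 12 → best response Novel.
No profile is a mutual best response for all players.

none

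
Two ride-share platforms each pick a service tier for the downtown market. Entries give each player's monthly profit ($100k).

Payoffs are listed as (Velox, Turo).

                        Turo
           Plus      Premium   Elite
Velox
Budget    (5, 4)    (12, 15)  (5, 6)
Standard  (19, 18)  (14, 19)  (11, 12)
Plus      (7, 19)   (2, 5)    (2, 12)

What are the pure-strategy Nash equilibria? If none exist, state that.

(Standard, Premium)

For each strategy profile, look for a profitable unilateral deviation.
(Budget, Plus): Velox can switch to Standard (5 → 19). Not NE.
(Budget, Premium): Velox can switch to Standard (12 → 14). Not NE.
(Budget, Elite): Velox can switch to Standard (5 → 11). Not NE.
(Standard, Plus): Turo can switch to Premium (18 → 19). Not NE.
(Standard, Premium): Velox gets 14, best alternative 12; Turo gets 19, best alternative 18. No profitable deviation — NE.
(Standard, Elite): Turo can switch to Plus (12 → 18). Not NE.
(Plus, Plus): Velox can switch to Standard (7 → 19). Not NE.
(Plus, Premium): Velox can switch to Budget (2 → 12). Not NE.
(Plus, Elite): Velox can switch to Budget (2 → 5). Not NE.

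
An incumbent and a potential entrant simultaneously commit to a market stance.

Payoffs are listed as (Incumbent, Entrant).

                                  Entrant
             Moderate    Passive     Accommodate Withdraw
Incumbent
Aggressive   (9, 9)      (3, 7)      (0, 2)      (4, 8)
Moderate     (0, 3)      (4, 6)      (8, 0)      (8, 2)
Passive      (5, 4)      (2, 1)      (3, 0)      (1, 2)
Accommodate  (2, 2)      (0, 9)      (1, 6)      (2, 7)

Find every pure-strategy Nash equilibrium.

Pure-strategy Nash equilibria: (Aggressive, Moderate); (Moderate, Passive)

Check each profile: it is a Nash equilibrium iff no player can strictly gain by switching unilaterally.
(Aggressive, Moderate): Incumbent gets 9, best alternative 5; Entrant gets 9, best alternative 8. No profitable deviation — NE.
(Aggressive, Passive): Incumbent can switch to Moderate (3 → 4). Not NE.
(Aggressive, Accommodate): Incumbent can switch to Moderate (0 → 8). Not NE.
(Aggressive, Withdraw): Incumbent can switch to Moderate (4 → 8). Not NE.
(Moderate, Moderate): Incumbent can switch to Aggressive (0 → 9). Not NE.
(Moderate, Passive): Incumbent gets 4, best alternative 3; Entrant gets 6, best alternative 3. No profitable deviation — NE.
(Moderate, Accommodate): Entrant can switch to Moderate (0 → 3). Not NE.
(Moderate, Withdraw): Entrant can switch to Moderate (2 → 3). Not NE.
(Passive, Moderate): Incumbent can switch to Aggressive (5 → 9). Not NE.
(Passive, Passive): Incumbent can switch to Aggressive (2 → 3). Not NE.
(Passive, Accommodate): Incumbent can switch to Moderate (3 → 8). Not NE.
(Passive, Withdraw): Incumbent can switch to Aggressive (1 → 4). Not NE.
(The remaining 4 profiles each have a profitable deviation by the same check.)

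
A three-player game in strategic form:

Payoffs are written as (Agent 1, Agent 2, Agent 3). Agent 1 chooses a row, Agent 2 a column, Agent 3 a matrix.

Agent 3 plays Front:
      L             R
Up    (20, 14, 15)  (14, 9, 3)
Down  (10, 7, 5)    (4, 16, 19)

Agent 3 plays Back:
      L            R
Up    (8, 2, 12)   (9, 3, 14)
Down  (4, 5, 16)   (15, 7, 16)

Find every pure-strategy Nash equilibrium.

The unique pure-strategy Nash equilibrium is (Up, L, Front).

Agent 1 against (L, Front): payoffs 20, 10 → best response Up.
Agent 1 against (L, Back): payoffs 8, 4 → best response Up.
Agent 1 against (R, Front): payoffs 14, 4 → best response Up.
Agent 1 against (R, Back): payoffs 9, 15 → best response Down.
Agent 2 against (Up, Front): payoffs 14, 9 → best response L.
Agent 2 against (Up, Back): payoffs 2, 3 → best response R.
Agent 2 against (Down, Front): payoffs 7, 16 → best response R.
Agent 2 against (Down, Back): payoffs 5, 7 → best response R.
Agent 3 against (Up, L): payoffs 15, 12 → best response Front.
Agent 3 against (Up, R): payoffs 3, 14 → best response Back.
Agent 3 against (Down, L): payoffs 5, 16 → best response Back.
Agent 3 against (Down, R): payoffs 19, 16 → best response Front.
Mutual best responses: (Up, L, Front).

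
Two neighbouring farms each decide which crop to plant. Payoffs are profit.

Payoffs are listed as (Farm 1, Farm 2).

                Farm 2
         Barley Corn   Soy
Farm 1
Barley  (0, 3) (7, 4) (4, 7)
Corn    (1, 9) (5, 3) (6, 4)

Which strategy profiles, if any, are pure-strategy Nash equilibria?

Farm 1 against Barley: payoffs 0, 1 → best response Corn.
Farm 1 against Corn: payoffs 7, 5 → best response Barley.
Farm 1 against Soy: payoffs 4, 6 → best response Corn.
Farm 2 against Barley: payoffs 3, 4, 7 → best response Soy.
Farm 2 against Corn: payoffs 9, 3, 4 → best response Barley.
Mutual best responses: (Corn, Barley).

(Corn, Barley)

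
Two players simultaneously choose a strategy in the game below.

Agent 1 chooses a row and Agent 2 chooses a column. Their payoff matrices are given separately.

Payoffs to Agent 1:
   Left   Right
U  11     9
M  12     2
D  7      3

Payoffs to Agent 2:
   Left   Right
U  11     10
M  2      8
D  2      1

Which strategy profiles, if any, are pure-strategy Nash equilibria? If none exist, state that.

none

Agent 1 against Left: payoffs 11, 12, 7 → best response M.
Agent 1 against Right: payoffs 9, 2, 3 → best response U.
Agent 2 against U: payoffs 11, 10 → best response Left.
Agent 2 against M: payoffs 2, 8 → best response Right.
Agent 2 against D: payoffs 2, 1 → best response Left.
No profile is a mutual best response for all players.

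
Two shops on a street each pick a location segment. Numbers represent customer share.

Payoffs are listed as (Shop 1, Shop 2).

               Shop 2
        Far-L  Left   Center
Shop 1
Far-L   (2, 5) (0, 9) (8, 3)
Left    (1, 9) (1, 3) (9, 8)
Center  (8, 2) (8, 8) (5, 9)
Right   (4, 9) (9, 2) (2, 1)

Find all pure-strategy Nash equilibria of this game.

No pure-strategy Nash equilibrium.

Shop 1 against Far-L: payoffs 2, 1, 8, 4 → best response Center.
Shop 1 against Left: payoffs 0, 1, 8, 9 → best response Right.
Shop 1 against Center: payoffs 8, 9, 5, 2 → best response Left.
Shop 2 against Far-L: payoffs 5, 9, 3 → best response Left.
Shop 2 against Left: payoffs 9, 3, 8 → best response Far-L.
Shop 2 against Center: payoffs 2, 8, 9 → best response Center.
Shop 2 against Right: payoffs 9, 2, 1 → best response Far-L.
No profile is a mutual best response for all players.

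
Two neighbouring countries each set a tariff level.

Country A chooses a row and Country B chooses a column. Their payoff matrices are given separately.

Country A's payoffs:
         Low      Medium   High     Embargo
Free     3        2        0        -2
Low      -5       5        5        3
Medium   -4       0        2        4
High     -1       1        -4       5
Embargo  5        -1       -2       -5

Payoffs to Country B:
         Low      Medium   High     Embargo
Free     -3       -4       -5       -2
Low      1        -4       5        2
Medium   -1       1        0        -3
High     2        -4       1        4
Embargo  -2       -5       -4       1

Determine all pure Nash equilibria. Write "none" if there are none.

(Low, High); (High, Embargo)

Country A against Low: payoffs 3, -5, -4, -1, 5 → best response Embargo.
Country A against Medium: payoffs 2, 5, 0, 1, -1 → best response Low.
Country A against High: payoffs 0, 5, 2, -4, -2 → best response Low.
Country A against Embargo: payoffs -2, 3, 4, 5, -5 → best response High.
Country B against Free: payoffs -3, -4, -5, -2 → best response Embargo.
Country B against Low: payoffs 1, -4, 5, 2 → best response High.
Country B against Medium: payoffs -1, 1, 0, -3 → best response Medium.
Country B against High: payoffs 2, -4, 1, 4 → best response Embargo.
Country B against Embargo: payoffs -2, -5, -4, 1 → best response Embargo.
Mutual best responses: (Low, High); (High, Embargo).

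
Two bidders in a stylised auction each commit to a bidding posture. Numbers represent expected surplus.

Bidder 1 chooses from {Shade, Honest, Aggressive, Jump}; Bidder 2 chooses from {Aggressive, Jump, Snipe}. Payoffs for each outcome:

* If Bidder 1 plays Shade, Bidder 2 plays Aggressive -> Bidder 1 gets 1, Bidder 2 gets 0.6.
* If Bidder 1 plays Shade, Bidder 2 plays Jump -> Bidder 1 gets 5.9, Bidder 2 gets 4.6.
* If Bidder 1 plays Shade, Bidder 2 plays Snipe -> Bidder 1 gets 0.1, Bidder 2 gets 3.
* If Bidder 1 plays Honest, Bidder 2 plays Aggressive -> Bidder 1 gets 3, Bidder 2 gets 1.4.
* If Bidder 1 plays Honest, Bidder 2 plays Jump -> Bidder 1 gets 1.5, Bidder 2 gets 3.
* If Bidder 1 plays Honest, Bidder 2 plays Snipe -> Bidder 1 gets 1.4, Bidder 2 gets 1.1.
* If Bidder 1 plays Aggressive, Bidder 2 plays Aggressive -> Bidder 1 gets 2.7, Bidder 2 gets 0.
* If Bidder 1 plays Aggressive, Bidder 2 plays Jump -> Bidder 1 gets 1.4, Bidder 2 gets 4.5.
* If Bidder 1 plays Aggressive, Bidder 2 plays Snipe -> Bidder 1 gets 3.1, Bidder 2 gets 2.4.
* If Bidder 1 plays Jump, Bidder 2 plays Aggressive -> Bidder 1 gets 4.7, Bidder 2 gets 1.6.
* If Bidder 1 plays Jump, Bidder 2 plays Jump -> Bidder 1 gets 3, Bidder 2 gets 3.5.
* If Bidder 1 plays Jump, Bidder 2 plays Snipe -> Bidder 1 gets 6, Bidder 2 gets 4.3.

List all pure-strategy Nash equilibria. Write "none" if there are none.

Pure-strategy Nash equilibria: (Shade, Jump) and (Jump, Snipe)

(Shade, Aggressive): Bidder 1 can switch to Honest (1 → 3). Not NE.
(Shade, Jump): Bidder 1 gets 5.9, best alternative 3; Bidder 2 gets 4.6, best alternative 3. No profitable deviation — NE.
(Shade, Snipe): Bidder 1 can switch to Honest (0.1 → 1.4). Not NE.
(Honest, Aggressive): Bidder 1 can switch to Jump (3 → 4.7). Not NE.
(Honest, Jump): Bidder 1 can switch to Shade (1.5 → 5.9). Not NE.
(Honest, Snipe): Bidder 1 can switch to Aggressive (1.4 → 3.1). Not NE.
(Aggressive, Aggressive): Bidder 1 can switch to Honest (2.7 → 3). Not NE.
(Jump, Snipe): Bidder 1 gets 6, best alternative 3.1; Bidder 2 gets 4.3, best alternative 3.5. No profitable deviation — NE.
(The remaining 4 profiles each have a profitable deviation by the same check.)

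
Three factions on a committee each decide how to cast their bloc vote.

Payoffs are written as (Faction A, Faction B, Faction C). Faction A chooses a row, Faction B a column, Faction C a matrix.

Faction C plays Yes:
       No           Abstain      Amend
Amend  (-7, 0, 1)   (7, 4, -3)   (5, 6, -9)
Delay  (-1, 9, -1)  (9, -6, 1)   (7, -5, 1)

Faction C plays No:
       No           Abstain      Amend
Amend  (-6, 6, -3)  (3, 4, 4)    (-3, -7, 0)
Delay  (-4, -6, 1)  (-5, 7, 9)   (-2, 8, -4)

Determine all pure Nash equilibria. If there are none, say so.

Mark each player's best response to every combination of opponents' strategies; a profile where every player is best-responding is a pure Nash equilibrium.
Faction A against (No, Yes): payoffs -7, -1 → best response Delay.
Faction A against (No, No): payoffs -6, -4 → best response Delay.
Faction A against (Abstain, Yes): payoffs 7, 9 → best response Delay.
Faction A against (Abstain, No): payoffs 3, -5 → best response Amend.
Faction A against (Amend, Yes): payoffs 5, 7 → best response Delay.
Faction A against (Amend, No): payoffs -3, -2 → best response Delay.
Faction B against (Amend, Yes): payoffs 0, 4, 6 → best response Amend.
Faction B against (Amend, No): payoffs 6, 4, -7 → best response No.
Faction B against (Delay, Yes): payoffs 9, -6, -5 → best response No.
Faction B against (Delay, No): payoffs -6, 7, 8 → best response Amend.
Faction C against (Amend, No): payoffs 1, -3 → best response Yes.
Faction C against (Amend, Abstain): payoffs -3, 4 → best response No.
Faction C against (Amend, Amend): payoffs -9, 0 → best response No.
Faction C against (Delay, No): payoffs -1, 1 → best response No.
Faction C against (Delay, Abstain): payoffs 1, 9 → best response No.
Faction C against (Delay, Amend): payoffs 1, -4 → best response Yes.
No profile is a mutual best response for all players.

No pure-strategy Nash equilibrium.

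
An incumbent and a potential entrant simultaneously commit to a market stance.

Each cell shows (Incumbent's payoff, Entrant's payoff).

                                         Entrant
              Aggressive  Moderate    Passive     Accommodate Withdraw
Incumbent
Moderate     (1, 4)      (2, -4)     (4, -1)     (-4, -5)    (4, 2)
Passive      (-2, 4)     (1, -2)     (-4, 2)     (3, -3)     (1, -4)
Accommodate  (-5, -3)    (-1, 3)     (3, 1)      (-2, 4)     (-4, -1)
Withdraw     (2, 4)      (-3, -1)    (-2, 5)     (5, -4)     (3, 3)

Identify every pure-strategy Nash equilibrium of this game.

Incumbent against Aggressive: payoffs 1, -2, -5, 2 → best response Withdraw.
Incumbent against Moderate: payoffs 2, 1, -1, -3 → best response Moderate.
Incumbent against Passive: payoffs 4, -4, 3, -2 → best response Moderate.
Incumbent against Accommodate: payoffs -4, 3, -2, 5 → best response Withdraw.
Incumbent against Withdraw: payoffs 4, 1, -4, 3 → best response Moderate.
Entrant against Moderate: payoffs 4, -4, -1, -5, 2 → best response Aggressive.
Entrant against Passive: payoffs 4, -2, 2, -3, -4 → best response Aggressive.
Entrant against Accommodate: payoffs -3, 3, 1, 4, -1 → best response Accommodate.
Entrant against Withdraw: payoffs 4, -1, 5, -4, 3 → best response Passive.
No profile is a mutual best response for all players.

This game has no pure Nash equilibrium.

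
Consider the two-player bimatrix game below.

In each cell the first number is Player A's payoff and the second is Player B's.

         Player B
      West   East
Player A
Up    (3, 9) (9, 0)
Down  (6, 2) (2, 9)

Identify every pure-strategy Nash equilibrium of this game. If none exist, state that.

Player A against West: payoffs 3, 6 → best response Down.
Player A against East: payoffs 9, 2 → best response Up.
Player B against Up: payoffs 9, 0 → best response West.
Player B against Down: payoffs 2, 9 → best response East.
No profile is a mutual best response for all players.

No pure-strategy Nash equilibrium.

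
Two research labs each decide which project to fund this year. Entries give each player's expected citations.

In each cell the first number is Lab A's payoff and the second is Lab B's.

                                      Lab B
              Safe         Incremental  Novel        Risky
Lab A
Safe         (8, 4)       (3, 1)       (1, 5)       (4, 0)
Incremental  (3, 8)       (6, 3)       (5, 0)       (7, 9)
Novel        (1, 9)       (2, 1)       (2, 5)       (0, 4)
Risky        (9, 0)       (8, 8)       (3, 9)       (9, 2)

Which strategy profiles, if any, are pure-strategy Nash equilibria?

For each strategy profile, look for a profitable unilateral deviation.
(Safe, Safe): Lab A can switch to Risky (8 → 9). Not NE.
(Safe, Incremental): Lab A can switch to Incremental (3 → 6). Not NE.
(Safe, Novel): Lab A can switch to Incremental (1 → 5). Not NE.
(Safe, Risky): Lab A can switch to Incremental (4 → 7). Not NE.
(Incremental, Safe): Lab A can switch to Safe (3 → 8). Not NE.
(Incremental, Incremental): Lab A can switch to Risky (6 → 8). Not NE.
(Incremental, Novel): Lab B can switch to Safe (0 → 8). Not NE.
(Incremental, Risky): Lab A can switch to Risky (7 → 9). Not NE.
(Novel, Safe): Lab A can switch to Safe (1 → 8). Not NE.
(Novel, Incremental): Lab A can switch to Safe (2 → 3). Not NE.
(Novel, Novel): Lab A can switch to Incremental (2 → 5). Not NE.
(Novel, Risky): Lab A can switch to Safe (0 → 4). Not NE.
(The remaining 4 profiles each have a profitable deviation by the same check.)

none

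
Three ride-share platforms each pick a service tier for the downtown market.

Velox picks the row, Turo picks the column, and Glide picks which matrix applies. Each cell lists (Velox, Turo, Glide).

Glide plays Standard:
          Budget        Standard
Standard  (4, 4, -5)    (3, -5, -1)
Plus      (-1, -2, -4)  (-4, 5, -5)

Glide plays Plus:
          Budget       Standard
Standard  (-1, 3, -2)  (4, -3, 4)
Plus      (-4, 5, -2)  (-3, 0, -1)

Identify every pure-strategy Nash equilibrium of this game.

For each player, find the best response to each opponent profile; mutual best responses are the pure NE.
Velox against (Budget, Standard): payoffs 4, -1 → best response Standard.
Velox against (Budget, Plus): payoffs -1, -4 → best response Standard.
Velox against (Standard, Standard): payoffs 3, -4 → best response Standard.
Velox against (Standard, Plus): payoffs 4, -3 → best response Standard.
Turo against (Standard, Standard): payoffs 4, -5 → best response Budget.
Turo against (Standard, Plus): payoffs 3, -3 → best response Budget.
Turo against (Plus, Standard): payoffs -2, 5 → best response Standard.
Turo against (Plus, Plus): payoffs 5, 0 → best response Budget.
Glide against (Standard, Budget): payoffs -5, -2 → best response Plus.
Glide against (Standard, Standard): payoffs -1, 4 → best response Plus.
Glide against (Plus, Budget): payoffs -4, -2 → best response Plus.
Glide against (Plus, Standard): payoffs -5, -1 → best response Plus.
Mutual best responses: (Standard, Budget, Plus).

(Standard, Budget, Plus)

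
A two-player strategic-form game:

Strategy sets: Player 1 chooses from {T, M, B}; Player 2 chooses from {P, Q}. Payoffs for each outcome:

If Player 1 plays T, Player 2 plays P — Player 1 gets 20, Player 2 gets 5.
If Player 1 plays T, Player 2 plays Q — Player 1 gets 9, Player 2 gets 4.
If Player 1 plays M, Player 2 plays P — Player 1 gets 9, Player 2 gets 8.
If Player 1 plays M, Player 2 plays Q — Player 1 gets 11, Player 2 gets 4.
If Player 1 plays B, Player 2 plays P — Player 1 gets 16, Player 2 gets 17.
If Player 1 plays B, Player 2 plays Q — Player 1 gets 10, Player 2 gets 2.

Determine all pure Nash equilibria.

The unique pure-strategy Nash equilibrium is (T, P).

(T, P): Player 1 gets 20, best alternative 16; Player 2 gets 5, best alternative 4. No profitable deviation — NE.
(T, Q): Player 1 can switch to M (9 → 11). Not NE.
(M, P): Player 1 can switch to T (9 → 20). Not NE.
(M, Q): Player 2 can switch to P (4 → 8). Not NE.
(B, P): Player 1 can switch to T (16 → 20). Not NE.
(B, Q): Player 1 can switch to M (10 → 11). Not NE.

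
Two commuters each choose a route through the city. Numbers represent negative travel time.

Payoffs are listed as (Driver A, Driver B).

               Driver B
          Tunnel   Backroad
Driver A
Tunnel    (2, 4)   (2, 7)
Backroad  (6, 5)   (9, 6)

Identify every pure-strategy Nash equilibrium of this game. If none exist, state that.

Pure NE: (Backroad, Backroad)

Mark each player's best response to every combination of opponents' strategies; a profile where every player is best-responding is a pure Nash equilibrium.
Driver A against Tunnel: payoffs 2, 6 → best response Backroad.
Driver A against Backroad: payoffs 2, 9 → best response Backroad.
Driver B against Tunnel: payoffs 4, 7 → best response Backroad.
Driver B against Backroad: payoffs 5, 6 → best response Backroad.
Mutual best responses: (Backroad, Backroad).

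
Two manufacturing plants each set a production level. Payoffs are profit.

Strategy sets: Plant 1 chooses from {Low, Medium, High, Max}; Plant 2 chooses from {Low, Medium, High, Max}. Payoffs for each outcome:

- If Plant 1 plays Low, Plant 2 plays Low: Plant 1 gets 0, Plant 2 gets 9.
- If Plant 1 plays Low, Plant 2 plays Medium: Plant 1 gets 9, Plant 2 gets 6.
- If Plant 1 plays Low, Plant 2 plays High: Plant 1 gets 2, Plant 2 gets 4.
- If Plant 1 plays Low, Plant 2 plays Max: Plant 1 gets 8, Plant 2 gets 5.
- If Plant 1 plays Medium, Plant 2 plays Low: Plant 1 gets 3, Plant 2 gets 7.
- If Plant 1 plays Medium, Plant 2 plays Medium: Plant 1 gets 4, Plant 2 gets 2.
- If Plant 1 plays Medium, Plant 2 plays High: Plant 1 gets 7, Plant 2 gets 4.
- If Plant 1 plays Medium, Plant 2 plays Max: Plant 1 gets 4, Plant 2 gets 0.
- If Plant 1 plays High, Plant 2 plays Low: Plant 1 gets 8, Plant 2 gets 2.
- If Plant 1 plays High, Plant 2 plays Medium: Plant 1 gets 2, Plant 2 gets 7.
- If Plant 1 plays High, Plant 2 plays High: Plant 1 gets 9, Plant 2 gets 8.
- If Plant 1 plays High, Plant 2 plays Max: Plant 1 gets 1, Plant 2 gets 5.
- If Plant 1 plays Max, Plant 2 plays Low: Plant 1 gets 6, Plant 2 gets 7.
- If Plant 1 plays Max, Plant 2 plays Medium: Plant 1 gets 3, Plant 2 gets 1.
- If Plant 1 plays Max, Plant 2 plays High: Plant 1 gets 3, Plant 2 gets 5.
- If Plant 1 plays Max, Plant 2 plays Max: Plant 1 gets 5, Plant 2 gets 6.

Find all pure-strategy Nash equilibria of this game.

(Low, Low): Plant 1 can switch to Medium (0 → 3). Not NE.
(Low, Medium): Plant 2 can switch to Low (6 → 9). Not NE.
(Low, High): Plant 1 can switch to Medium (2 → 7). Not NE.
(Low, Max): Plant 2 can switch to Low (5 → 9). Not NE.
(Medium, Low): Plant 1 can switch to High (3 → 8). Not NE.
(Medium, Medium): Plant 1 can switch to Low (4 → 9). Not NE.
(Medium, High): Plant 1 can switch to High (7 → 9). Not NE.
(Medium, Max): Plant 1 can switch to Low (4 → 8). Not NE.
(High, Low): Plant 2 can switch to Medium (2 → 7). Not NE.
(High, Medium): Plant 1 can switch to Low (2 → 9). Not NE.
(High, High): Plant 1 gets 9, best alternative 7; Plant 2 gets 8, best alternative 7. No profitable deviation — NE.
(High, Max): Plant 1 can switch to Low (1 → 8). Not NE.
(Max, Low): Plant 1 can switch to High (6 → 8). Not NE.
(The remaining 3 profiles each have a profitable deviation by the same check.)

The unique pure-strategy Nash equilibrium is (High, High).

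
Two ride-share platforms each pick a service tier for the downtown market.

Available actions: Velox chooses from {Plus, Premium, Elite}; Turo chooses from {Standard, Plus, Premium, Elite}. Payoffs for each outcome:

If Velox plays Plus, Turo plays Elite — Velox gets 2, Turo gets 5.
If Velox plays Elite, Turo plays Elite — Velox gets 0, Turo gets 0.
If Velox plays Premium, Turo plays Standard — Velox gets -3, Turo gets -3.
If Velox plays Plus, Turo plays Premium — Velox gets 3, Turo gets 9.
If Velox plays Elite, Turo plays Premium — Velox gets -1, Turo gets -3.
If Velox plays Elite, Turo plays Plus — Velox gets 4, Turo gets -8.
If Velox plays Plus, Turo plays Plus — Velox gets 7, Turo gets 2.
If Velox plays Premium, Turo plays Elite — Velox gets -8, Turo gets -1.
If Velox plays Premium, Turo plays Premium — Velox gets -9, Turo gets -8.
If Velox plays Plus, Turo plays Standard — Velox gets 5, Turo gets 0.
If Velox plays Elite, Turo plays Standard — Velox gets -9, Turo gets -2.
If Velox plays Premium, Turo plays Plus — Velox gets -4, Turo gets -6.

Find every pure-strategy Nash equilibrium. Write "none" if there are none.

Velox against Standard: payoffs 5, -3, -9 → best response Plus.
Velox against Plus: payoffs 7, -4, 4 → best response Plus.
Velox against Premium: payoffs 3, -9, -1 → best response Plus.
Velox against Elite: payoffs 2, -8, 0 → best response Plus.
Turo against Plus: payoffs 0, 2, 9, 5 → best response Premium.
Turo against Premium: payoffs -3, -6, -8, -1 → best response Elite.
Turo against Elite: payoffs -2, -8, -3, 0 → best response Elite.
Mutual best responses: (Plus, Premium).

Pure NE: (Plus, Premium)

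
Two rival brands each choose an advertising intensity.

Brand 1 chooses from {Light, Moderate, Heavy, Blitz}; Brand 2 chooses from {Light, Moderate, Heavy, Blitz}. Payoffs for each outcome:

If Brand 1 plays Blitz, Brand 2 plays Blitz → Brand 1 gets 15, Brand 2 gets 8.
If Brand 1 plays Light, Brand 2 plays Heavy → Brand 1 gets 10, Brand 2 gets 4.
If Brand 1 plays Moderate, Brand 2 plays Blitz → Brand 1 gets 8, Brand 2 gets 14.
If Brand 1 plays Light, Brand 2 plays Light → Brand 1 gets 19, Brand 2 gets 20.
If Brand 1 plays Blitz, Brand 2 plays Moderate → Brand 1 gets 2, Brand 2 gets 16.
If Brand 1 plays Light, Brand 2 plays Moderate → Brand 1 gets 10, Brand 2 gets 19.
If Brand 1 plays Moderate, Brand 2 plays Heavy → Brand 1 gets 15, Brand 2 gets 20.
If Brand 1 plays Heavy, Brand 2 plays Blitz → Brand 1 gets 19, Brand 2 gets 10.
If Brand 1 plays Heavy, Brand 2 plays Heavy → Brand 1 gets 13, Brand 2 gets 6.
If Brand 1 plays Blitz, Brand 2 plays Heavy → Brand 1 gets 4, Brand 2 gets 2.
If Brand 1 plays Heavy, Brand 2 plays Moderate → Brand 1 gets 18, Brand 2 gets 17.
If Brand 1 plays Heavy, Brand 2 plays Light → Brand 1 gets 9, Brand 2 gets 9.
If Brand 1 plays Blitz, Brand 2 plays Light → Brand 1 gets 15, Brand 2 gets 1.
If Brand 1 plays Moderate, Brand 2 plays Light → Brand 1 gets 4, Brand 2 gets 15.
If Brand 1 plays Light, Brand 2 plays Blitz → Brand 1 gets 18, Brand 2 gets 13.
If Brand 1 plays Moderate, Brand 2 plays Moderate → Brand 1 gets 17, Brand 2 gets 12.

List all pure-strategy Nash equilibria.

(Light, Light); (Moderate, Heavy); (Heavy, Moderate)

(Light, Light): Brand 1 gets 19, best alternative 15; Brand 2 gets 20, best alternative 19. No profitable deviation — NE.
(Light, Moderate): Brand 1 can switch to Moderate (10 → 17). Not NE.
(Light, Heavy): Brand 1 can switch to Moderate (10 → 15). Not NE.
(Light, Blitz): Brand 1 can switch to Heavy (18 → 19). Not NE.
(Moderate, Light): Brand 1 can switch to Light (4 → 19). Not NE.
(Moderate, Moderate): Brand 1 can switch to Heavy (17 → 18). Not NE.
(Moderate, Heavy): Brand 1 gets 15, best alternative 13; Brand 2 gets 20, best alternative 15. No profitable deviation — NE.
(Moderate, Blitz): Brand 1 can switch to Light (8 → 18). Not NE.
(Heavy, Light): Brand 1 can switch to Light (9 → 19). Not NE.
(Heavy, Moderate): Brand 1 gets 18, best alternative 17; Brand 2 gets 17, best alternative 10. No profitable deviation — NE.
(Heavy, Heavy): Brand 1 can switch to Moderate (13 → 15). Not NE.
(The remaining 5 profiles each have a profitable deviation by the same check.)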